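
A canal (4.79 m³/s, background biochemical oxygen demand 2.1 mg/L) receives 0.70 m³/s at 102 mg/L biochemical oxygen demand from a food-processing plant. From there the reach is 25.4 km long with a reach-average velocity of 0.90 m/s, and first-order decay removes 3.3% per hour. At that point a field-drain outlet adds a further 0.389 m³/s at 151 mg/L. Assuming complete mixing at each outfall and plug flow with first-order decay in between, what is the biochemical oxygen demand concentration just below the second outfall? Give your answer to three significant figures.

20.6 mg/L

Mass balance: C = (4.790·2.100 + 0.7000·102.0) / 5.490 = 81.46/5.490 = 14.84 mg/L; combined flow 5.490 m³/s.
Travel time t = 25.4·1000 / 0.90 = 28220 s = 7.840 h.
3.3%/h lost → k = −ln(1 − 0.033) = 0.03356 h⁻¹.
Decay over the reach: 14.84·exp(−kt) = 14.84·0.7687 = 11.41 mg/L.
Second outfall: C = (5.490·11.41 + 0.3890·151.0)/5.879 = 20.64 mg/L.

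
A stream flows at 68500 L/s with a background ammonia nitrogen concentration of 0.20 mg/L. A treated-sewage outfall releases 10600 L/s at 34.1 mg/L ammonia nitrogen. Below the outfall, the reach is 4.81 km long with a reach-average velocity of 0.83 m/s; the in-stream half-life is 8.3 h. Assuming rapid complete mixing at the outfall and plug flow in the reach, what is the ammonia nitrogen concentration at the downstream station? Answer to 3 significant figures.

4.15 mg/L

After mixing, C = (68500·0.2000 + 10600·34.10) / 79100 = 375200/79100 = 4.743 mg/L.
Travel time t = 4.81·1000 / 0.83 = 5795 s = 1.610 h.
Half-life 8.3 h → k = ln 2 / 8.3 = 0.08351 h⁻¹ = 2.004 d⁻¹.
Applying C = C₀e^(−kt): 4.743 × 0.8742 = 4.146 mg/L.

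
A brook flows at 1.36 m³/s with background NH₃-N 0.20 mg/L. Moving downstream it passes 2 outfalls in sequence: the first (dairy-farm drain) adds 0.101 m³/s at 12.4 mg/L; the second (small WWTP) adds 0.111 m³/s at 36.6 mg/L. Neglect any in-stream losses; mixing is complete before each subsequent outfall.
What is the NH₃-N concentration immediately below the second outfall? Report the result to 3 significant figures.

3.55 mg/L

Outfall 1: combined Q = 1.461 m³/s; C = (1.360·0.2000 + 0.1010·12.40)/1.461 = 1.043 mg/L.
Outfall 2: combined Q = 1.572 m³/s; C = (1.461·1.043 + 0.1110·36.60)/1.572 = 3.554 mg/L.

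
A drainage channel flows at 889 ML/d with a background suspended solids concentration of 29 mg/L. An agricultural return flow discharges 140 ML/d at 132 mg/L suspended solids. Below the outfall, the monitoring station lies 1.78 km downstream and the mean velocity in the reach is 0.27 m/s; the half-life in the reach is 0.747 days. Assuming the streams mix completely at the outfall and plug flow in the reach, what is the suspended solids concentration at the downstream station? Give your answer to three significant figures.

Conservation of mass: C = (889.0·29.00 + 140.0·132.0) / 1029 = 44260/1029 = 43.01 mg/L.
Travel time t = 1.78·1000 / 0.27 = 6593 s = 1.831 h.
Half-life 0.747 d → k = ln 2 / 0.747 = 0.9279 d⁻¹.
Applying C = C₀e^(−kt): 43.01 × 0.9316 = 40.07 mg/L.

40.1 mg/L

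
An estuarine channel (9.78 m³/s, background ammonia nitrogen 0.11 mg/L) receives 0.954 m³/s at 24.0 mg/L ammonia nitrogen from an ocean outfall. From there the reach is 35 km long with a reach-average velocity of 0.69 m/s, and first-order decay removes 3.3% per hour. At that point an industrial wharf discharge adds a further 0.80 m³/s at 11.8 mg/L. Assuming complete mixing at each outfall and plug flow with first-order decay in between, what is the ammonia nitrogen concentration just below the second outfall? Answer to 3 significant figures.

2.11 mg/L

Mixed concentration C = ΣQC/ΣQ = (9.780·0.1100 + 0.9540·24.00) / 10.73 = 23.97/10.73 = 2.233 mg/L; combined flow 10.73 m³/s.
Travel time t = 35·1000 / 0.69 = 50720 s = 14.09 h.
3.3%/h lost → k = −ln(1 − 0.033) = 0.03356 h⁻¹.
After decay, C = 2.233 × e^(−kt) = 2.233 × 0.6232 = 1.392 mg/L.
At the second outfall, C = (10.73·1.392 + 0.8000·11.80) / (10.73 + 0.8000) = 2.114 mg/L.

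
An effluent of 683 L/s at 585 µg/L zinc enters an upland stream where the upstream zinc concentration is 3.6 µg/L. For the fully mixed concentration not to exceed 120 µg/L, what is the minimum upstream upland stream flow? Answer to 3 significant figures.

Set C_mix = 120: (Q·3.600 + 683.0·585.0) / (Q + 683.0) = 120
→ Q = 683.0·(585.0 − 120)/(120 − 3.600) = 2728 L/s.

2730 L/s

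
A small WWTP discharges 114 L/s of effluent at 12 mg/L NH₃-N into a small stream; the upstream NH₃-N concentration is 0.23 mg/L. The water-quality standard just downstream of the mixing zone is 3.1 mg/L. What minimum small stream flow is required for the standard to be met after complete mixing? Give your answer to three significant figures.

Set C_mix = 3.1: (Q·0.2300 + 114.0·12.00) / (Q + 114.0) = 3.1
→ Q = 114.0·(12.00 − 3.1)/(3.1 − 0.2300) = 353.5 L/s.

354 L/s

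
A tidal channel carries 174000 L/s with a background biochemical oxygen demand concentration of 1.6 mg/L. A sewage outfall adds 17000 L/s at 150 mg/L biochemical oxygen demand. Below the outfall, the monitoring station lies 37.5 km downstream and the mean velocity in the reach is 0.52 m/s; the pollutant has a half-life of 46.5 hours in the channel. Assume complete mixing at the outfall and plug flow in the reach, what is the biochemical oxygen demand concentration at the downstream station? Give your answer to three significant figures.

11.0 mg/L

Mass balance: C = (174000·1.600 + 17000·150.0) / 191000 = 2828000/191000 = 14.81 mg/L.
Travel time t = 37.5·1000 / 0.52 = 72120 s = 20.03 h.
Half-life 46.5 h → k = ln 2 / 46.5 = 0.01491 h⁻¹ = 0.3578 d⁻¹.
Applying C = C₀e^(−kt): 14.81 × 0.7419 = 10.99 mg/L.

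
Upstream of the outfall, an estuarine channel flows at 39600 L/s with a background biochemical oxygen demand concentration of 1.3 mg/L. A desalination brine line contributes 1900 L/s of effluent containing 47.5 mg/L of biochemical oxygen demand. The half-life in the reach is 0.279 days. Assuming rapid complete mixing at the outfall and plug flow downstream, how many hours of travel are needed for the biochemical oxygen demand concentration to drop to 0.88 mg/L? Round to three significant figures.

13.1 h

Flow-weighted average: C = (39600·1.300 + 1900·47.50) / 41500 = 141700/41500 = 3.415 mg/L.
Half-life 0.279 d → k = ln 2 / 0.279 = 2.484 d⁻¹.
3.415·exp(−k·t) = 0.88 → t = ln(3.415/0.88)/k = 47160 s = 13.10 h.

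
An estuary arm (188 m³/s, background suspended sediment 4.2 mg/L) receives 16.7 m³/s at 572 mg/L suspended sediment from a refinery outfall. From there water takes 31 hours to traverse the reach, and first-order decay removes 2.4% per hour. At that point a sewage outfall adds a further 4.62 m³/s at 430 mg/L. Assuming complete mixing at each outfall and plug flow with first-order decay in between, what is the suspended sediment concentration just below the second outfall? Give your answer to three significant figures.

Mass balance: C = (188.0·4.200 + 16.70·572.0) / 204.7 = 10340/204.7 = 50.52 mg/L; combined flow 204.7 m³/s.
2.4%/h lost → k = −ln(1 − 0.024) = 0.02429 h⁻¹.
After decay, C = 50.52 × e^(−kt) = 50.52 × 0.4709 = 23.79 mg/L.
Second outfall: C = (204.7·23.79 + 4.620·430.0)/209.3 = 32.76 mg/L.

32.8 mg/L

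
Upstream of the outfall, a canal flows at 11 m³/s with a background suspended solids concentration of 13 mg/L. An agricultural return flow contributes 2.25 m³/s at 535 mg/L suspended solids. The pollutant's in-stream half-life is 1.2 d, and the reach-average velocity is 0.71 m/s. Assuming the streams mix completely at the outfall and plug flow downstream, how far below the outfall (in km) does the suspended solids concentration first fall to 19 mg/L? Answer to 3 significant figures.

178 km

Mass balance: C = (11.00·13.00 + 2.250·535.0) / 13.25 = 1347/13.25 = 101.6 mg/L.
Half-life 1.2 d → k = ln 2 / 1.2 = 0.5776 d⁻¹.
Set 101.6·exp(−k·t) = 19 → t = ln(101.6/19)/k = 250800 s = 69.68 h.
Distance = v·t = 0.71·250800 = 178100 m = 178.1 km.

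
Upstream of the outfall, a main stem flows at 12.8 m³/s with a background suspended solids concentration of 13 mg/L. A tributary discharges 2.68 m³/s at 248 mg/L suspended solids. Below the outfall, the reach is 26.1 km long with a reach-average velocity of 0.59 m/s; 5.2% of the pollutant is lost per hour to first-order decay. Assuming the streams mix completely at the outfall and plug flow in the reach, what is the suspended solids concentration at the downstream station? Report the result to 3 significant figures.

27.9 mg/L

Flow-weighted average: C = (12.80·13.00 + 2.680·248.0) / 15.48 = 831.0/15.48 = 53.68 mg/L.
Travel time t = 26.1·1000 / 0.59 = 44240 s = 12.29 h.
5.2%/h lost → k = −ln(1 − 0.052) = 0.05340 h⁻¹.
Decay over the reach: 53.68·exp(−kt) = 53.68·0.5188 = 27.85 mg/L.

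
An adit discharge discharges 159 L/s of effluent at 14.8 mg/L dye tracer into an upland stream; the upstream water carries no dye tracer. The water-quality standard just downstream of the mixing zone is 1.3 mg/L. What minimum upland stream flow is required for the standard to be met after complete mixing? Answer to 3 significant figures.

1650 L/s

Set C_mix = 1.3: (Q·0 + 159.0·14.80) / (Q + 159.0) = 1.3
→ Q = 159.0·(14.80 − 1.3)/(1.3 − 0) = 1651 L/s.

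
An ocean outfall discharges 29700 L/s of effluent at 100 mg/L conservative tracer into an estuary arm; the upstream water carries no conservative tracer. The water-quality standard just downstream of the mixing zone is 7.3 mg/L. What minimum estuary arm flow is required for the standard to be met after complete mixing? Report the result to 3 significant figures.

377000 L/s

Set C_mix = 7.3: (Q·0 + 29700·100.0) / (Q + 29700) = 7.3
→ Q = 29700·(100.0 − 7.3)/(7.3 − 0) = 377100 L/s.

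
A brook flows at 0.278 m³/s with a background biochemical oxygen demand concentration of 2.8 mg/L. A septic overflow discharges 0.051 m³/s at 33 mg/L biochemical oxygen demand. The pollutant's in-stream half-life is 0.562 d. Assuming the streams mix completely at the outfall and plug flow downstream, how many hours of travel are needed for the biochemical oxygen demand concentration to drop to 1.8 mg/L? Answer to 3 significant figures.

Conservation of mass: C = (0.2780·2.800 + 0.05100·33.00) / 0.3290 = 2.461/0.3290 = 7.481 mg/L.
Half-life 0.562 d → k = ln 2 / 0.562 = 1.233 d⁻¹.
7.481·exp(−k·t) = 1.8 → t = ln(7.481/1.8)/k = 99800 s = 27.72 h.

27.7 h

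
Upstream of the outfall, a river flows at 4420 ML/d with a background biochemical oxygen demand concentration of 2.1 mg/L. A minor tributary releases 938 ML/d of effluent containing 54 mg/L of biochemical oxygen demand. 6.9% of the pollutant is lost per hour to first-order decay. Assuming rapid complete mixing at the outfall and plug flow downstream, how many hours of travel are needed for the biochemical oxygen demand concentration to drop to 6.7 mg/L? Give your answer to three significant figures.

7.17 h

Flow-weighted average: C = (4420·2.100 + 938.0·54.00) / 5358 = 59930/5358 = 11.19 mg/L.
6.9%/h lost → k = −ln(1 − 0.069) = 0.07150 h⁻¹.
11.19·exp(−k·t) = 6.7 → t = ln(11.19/6.7)/k = 25810 s = 7.169 h.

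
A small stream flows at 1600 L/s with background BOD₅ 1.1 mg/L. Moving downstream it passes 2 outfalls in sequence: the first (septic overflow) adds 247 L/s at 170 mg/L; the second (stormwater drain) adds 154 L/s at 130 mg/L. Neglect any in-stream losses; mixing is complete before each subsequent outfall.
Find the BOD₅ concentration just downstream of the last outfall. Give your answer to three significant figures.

31.9 mg/L

Below outfall 1: Q → 1847 L/s, C = (1600·1.100 + 247.0·170.0)/1847 = 23.69 mg/L.
Below outfall 2: Q → 2001 L/s, C = (1847·23.69 + 154.0·130.0)/2001 = 31.87 mg/L.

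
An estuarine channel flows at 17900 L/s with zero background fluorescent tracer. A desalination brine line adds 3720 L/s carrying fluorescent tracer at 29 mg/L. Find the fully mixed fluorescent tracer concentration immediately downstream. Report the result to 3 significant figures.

Conservation of mass: C = (17900·0 + 3720·29.00) / 21620 = 107900/21620 = 4.990 mg/L.

4.99 mg/L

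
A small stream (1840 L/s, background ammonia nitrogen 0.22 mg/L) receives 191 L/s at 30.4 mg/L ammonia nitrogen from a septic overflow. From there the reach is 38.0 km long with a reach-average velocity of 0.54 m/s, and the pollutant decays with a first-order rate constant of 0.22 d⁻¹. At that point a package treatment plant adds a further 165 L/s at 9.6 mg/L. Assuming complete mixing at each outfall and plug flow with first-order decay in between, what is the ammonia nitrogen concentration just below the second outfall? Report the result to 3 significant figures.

Mass balance: C = (1840·0.2200 + 191.0·30.40) / 2031 = 6211/2031 = 3.058 mg/L; combined flow 2031 L/s.
Travel time t = 38.0·1000 / 0.54 = 70370 s = 19.55 h.
First-order decay: C = 3.058·exp(−k·t) = 3.058·0.8360 = 2.557 mg/L.
Second outfall: C = (2031·2.557 + 165.0·9.600)/2196 = 3.086 mg/L.

3.09 mg/L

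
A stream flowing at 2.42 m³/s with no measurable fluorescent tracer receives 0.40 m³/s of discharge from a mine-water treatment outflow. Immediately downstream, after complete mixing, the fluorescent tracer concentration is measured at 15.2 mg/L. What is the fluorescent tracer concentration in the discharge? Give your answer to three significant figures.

107 mg/L

Mass balance: 2.420·0 + 0.4000·Cₑ = 2.820·15.20
→ Cₑ = (2.820·15.20 − 2.420·0) / 0.4000 = 107.2 mg/L.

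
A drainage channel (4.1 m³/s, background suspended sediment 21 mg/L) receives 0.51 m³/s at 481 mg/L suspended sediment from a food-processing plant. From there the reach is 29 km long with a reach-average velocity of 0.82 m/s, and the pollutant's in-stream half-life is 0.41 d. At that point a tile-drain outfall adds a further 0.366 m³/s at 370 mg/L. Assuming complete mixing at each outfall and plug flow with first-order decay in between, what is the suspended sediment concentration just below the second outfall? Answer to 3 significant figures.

60.6 mg/L

Flow-weighted average: C = (4.100·21.00 + 0.5100·481.0) / 4.610 = 331.4/4.610 = 71.89 mg/L; combined flow 4.610 m³/s.
Travel time t = 29·1000 / 0.82 = 35370 s = 9.824 h.
Half-life 0.41 d → k = ln 2 / 0.41 = 1.691 d⁻¹.
After decay, C = 71.89 × e^(−kt) = 71.89 × 0.5006 = 35.99 mg/L.
Second outfall: C = (4.610·35.99 + 0.3660·370.0)/4.976 = 60.55 mg/L.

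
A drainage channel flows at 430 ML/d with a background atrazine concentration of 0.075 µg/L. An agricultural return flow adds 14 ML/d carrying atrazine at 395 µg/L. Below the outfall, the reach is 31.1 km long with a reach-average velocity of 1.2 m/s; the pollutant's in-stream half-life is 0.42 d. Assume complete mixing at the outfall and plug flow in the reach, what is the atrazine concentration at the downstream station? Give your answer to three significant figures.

7.64 µg/L

After mixing, C = (430.0·0.07500 + 14.00·395.0) / 444.0 = 5562/444.0 = 12.53 µg/L.
Travel time t = 31.1·1000 / 1.2 = 25920 s = 7.199 h.
Half-life 0.42 d → k = ln 2 / 0.42 = 1.650 d⁻¹.
First-order decay: C = 12.53·exp(−k·t) = 12.53·0.6095 = 7.636 µg/L.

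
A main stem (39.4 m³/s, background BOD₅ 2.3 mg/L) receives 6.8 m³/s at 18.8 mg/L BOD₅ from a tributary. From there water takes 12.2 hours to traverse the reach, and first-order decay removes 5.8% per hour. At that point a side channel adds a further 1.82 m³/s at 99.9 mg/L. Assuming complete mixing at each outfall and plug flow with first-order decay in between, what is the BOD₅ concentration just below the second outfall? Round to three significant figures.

5.98 mg/L

Mass balance: C = (39.40·2.300 + 6.800·18.80) / 46.20 = 218.5/46.20 = 4.729 mg/L; combined flow 46.20 m³/s.
5.8%/h lost → k = −ln(1 − 0.058) = 0.05975 h⁻¹.
After decay, C = 4.729 × e^(−kt) = 4.729 × 0.4824 = 2.281 mg/L.
Second outfall: C = (46.20·2.281 + 1.820·99.90)/48.02 = 5.981 mg/L.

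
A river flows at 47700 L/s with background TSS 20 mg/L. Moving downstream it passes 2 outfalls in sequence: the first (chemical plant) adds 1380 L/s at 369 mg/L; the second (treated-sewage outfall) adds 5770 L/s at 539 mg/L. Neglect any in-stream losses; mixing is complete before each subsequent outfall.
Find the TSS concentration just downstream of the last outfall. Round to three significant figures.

Below outfall 1: Q → 49080 L/s, C = (47700·20.00 + 1380·369.0)/49080 = 29.81 mg/L.
Below outfall 2: Q → 54850 L/s, C = (49080·29.81 + 5770·539.0)/54850 = 83.38 mg/L.

83.4 mg/L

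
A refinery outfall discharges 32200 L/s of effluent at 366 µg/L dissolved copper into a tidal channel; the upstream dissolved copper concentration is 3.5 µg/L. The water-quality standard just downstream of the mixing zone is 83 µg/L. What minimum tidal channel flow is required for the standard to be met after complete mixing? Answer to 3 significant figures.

115000 L/s

Set C_mix = 83: (Q·3.500 + 32200·366.0) / (Q + 32200) = 83
→ Q = 32200·(366.0 − 83)/(83 − 3.500) = 114600 L/s.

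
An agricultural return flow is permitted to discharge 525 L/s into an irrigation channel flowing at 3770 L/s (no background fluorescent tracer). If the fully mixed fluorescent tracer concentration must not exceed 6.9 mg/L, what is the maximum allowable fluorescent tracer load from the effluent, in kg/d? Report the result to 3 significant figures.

2560 kg/d

Mass balance at the limit: 3770·0 + 525.0·Cₑ = 4295·6.9 → Cₑ = 56.45 mg/L.
525.0 L/s = 0.5250 m³/s. Load = 0.5250 m³/s × 56.45 g/m³ × 86 400 s/d = 2561 kg/d.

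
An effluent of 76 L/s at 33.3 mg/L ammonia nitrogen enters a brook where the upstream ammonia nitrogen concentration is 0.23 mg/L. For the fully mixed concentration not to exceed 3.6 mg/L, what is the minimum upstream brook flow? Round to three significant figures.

670 L/s

Set C_mix = 3.6: (Q·0.2300 + 76.00·33.30) / (Q + 76.00) = 3.6
→ Q = 76.00·(33.30 − 3.6)/(3.6 − 0.2300) = 669.8 L/s.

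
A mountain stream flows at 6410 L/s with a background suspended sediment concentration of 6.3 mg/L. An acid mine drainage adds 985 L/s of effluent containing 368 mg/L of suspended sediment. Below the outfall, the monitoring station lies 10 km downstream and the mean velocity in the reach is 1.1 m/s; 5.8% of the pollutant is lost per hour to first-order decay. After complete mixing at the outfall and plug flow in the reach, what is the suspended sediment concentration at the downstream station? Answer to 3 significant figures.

46.8 mg/L

After mixing, C = (6410·6.300 + 985.0·368.0) / 7395 = 402900/7395 = 54.48 mg/L.
Travel time t = 10·1000 / 1.1 = 9091 s = 2.525 h.
5.8%/h lost → k = −ln(1 − 0.058) = 0.05975 h⁻¹.
Applying C = C₀e^(−kt): 54.48 × 0.8599 = 46.85 mg/L.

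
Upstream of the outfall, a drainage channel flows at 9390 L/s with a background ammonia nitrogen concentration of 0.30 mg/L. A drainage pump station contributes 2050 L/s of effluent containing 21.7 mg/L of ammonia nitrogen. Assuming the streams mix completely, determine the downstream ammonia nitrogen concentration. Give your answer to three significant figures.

4.13 mg/L

Mass balance: C = (9390·0.3000 + 2050·21.70) / 11440 = 47300/11440 = 4.135 mg/L.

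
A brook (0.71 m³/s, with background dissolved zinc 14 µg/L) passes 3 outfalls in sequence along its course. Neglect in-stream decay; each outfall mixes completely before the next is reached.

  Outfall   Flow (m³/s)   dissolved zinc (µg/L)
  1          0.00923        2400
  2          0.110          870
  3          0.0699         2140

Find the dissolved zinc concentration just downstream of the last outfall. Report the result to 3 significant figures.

308 µg/L

Outfall 1: combined Q = 0.7192 m³/s; C = (0.7100·14.00 + 0.009230·2400)/0.7192 = 44.62 µg/L.
Outfall 2: combined Q = 0.8292 m³/s; C = (0.7192·44.62 + 0.1100·870.0)/0.8292 = 154.1 µg/L.
Outfall 3: combined Q = 0.8991 m³/s; C = (0.8292·154.1 + 0.06990·2140)/0.8991 = 308.5 µg/L.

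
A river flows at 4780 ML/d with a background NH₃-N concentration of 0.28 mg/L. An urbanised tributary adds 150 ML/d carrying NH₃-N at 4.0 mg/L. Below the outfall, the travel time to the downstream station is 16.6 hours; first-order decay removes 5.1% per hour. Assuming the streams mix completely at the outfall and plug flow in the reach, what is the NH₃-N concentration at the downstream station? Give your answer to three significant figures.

After mixing, C = (4780·0.2800 + 150.0·4.000) / 4930 = 1938/4930 = 0.3932 mg/L.
5.1%/h lost → k = −ln(1 − 0.051) = 0.05235 h⁻¹.
Decay over the reach: 0.3932·exp(−kt) = 0.3932·0.4194 = 0.1649 mg/L.

0.165 mg/L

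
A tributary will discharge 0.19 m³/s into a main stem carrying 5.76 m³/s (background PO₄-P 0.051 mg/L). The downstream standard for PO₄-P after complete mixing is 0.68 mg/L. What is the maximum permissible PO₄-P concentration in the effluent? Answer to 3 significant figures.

19.7 mg/L

At the limit, (Qr·Cr + Qe·Cₑ)/(Qr + Qe) = 0.68:
Cₑ = (5.950·0.68 − 5.760·0.05100) / 0.1900 = 19.75 mg/L.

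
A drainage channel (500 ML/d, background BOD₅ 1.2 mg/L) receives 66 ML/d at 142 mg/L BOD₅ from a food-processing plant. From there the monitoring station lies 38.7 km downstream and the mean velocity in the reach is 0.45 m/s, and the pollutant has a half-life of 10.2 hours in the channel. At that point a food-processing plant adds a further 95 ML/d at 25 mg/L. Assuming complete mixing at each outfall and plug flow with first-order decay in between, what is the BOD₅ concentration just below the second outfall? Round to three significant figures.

Mass balance: C = (500.0·1.200 + 66.00·142.0) / 566.0 = 9972/566.0 = 17.62 mg/L; combined flow 566.0 ML/d.
Travel time t = 38.7·1000 / 0.45 = 86000 s = 23.89 h.
Half-life 10.2 h → k = ln 2 / 10.2 = 0.06796 h⁻¹ = 1.631 d⁻¹.
Applying C = C₀e^(−kt): 17.62 × 0.1972 = 3.475 mg/L.
At the second outfall, C = (566.0·3.475 + 95.00·25.00) / (566.0 + 95.00) = 6.569 mg/L.

6.57 mg/L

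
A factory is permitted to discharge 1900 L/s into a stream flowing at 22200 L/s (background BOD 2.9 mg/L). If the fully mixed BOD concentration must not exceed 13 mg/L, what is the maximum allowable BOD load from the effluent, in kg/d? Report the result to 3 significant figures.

21500 kg/d

Mass balance at the limit: 22200·2.900 + 1900·Cₑ = 24100·13 → Cₑ = 131.0 mg/L.
1900 L/s = 1.900 m³/s. Load = 1.900 m³/s × 131.0 g/m³ × 86 400 s/d = 21510 kg/d.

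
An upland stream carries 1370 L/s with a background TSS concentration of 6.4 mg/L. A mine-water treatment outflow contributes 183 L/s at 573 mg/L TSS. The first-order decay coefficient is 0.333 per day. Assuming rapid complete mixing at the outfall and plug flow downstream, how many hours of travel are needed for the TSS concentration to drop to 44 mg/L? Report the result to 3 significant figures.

36.7 h

Flow-weighted average: C = (1370·6.400 + 183.0·573.0) / 1553 = 113600/1553 = 73.17 mg/L.
73.17·exp(−k·t) = 44 → t = ln(73.17/44)/k = 131900 s = 36.65 h.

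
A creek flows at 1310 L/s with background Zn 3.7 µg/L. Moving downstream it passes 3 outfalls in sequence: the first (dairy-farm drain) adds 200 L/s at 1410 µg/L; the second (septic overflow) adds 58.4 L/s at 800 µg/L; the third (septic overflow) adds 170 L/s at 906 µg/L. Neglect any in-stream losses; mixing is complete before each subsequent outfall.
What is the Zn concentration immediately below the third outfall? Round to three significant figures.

280 µg/L

Below outfall 1: Q → 1510 L/s, C = (1310·3.700 + 200.0·1410)/1510 = 190.0 µg/L.
Below outfall 2: Q → 1568 L/s, C = (1510·190.0 + 58.40·800.0)/1568 = 212.7 µg/L.
Below outfall 3: Q → 1738 L/s, C = (1568·212.7 + 170.0·906.0)/1738 = 280.5 µg/L.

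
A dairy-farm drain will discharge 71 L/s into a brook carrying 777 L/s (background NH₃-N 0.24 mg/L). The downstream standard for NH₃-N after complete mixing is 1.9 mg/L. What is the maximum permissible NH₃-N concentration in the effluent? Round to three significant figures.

At the limit, (Qr·Cr + Qe·Cₑ)/(Qr + Qe) = 1.9:
Cₑ = (848.0·1.9 − 777.0·0.2400) / 71.00 = 20.07 mg/L.

20.1 mg/L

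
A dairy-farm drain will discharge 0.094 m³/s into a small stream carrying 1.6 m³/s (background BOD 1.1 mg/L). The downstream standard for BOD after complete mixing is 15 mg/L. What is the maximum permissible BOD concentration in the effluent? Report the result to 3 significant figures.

252 mg/L

At the limit, (Qr·Cr + Qe·Cₑ)/(Qr + Qe) = 15:
Cₑ = (1.694·15 − 1.600·1.100) / 0.09400 = 251.6 mg/L.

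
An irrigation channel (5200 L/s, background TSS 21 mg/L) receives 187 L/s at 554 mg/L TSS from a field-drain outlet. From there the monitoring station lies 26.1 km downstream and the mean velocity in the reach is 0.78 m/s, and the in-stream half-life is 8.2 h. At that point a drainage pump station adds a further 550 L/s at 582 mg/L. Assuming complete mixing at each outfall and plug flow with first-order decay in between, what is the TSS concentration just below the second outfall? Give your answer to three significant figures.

70.3 mg/L

Conservation of mass: C = (5200·21.00 + 187.0·554.0) / 5387 = 212800/5387 = 39.50 mg/L; combined flow 5387 L/s.
Travel time t = 26.1·1000 / 0.78 = 33460 s = 9.295 h.
Half-life 8.2 h → k = ln 2 / 8.2 = 0.08453 h⁻¹ = 2.029 d⁻¹.
Applying C = C₀e^(−kt): 39.50 × 0.4558 = 18.01 mg/L.
Second outfall: C = (5387·18.01 + 550.0·582.0)/5937 = 70.25 mg/L.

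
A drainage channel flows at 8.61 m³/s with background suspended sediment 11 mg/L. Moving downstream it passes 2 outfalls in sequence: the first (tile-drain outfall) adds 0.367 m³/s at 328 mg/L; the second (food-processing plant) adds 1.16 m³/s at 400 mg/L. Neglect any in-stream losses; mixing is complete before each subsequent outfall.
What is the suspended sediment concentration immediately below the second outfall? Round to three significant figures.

Outfall 1: combined Q = 8.977 m³/s; C = (8.610·11.00 + 0.3670·328.0)/8.977 = 23.96 mg/L.
Outfall 2: combined Q = 10.14 m³/s; C = (8.977·23.96 + 1.160·400.0)/10.14 = 66.99 mg/L.

67.0 mg/L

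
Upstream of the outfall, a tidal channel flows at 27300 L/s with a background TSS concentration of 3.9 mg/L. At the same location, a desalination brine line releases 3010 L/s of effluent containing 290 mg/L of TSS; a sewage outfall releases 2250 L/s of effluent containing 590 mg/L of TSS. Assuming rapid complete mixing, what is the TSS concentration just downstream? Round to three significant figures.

70.8 mg/L

Mass balance: C = (27300·3.900 + 3010·290.0 + 2250·590.0) / 32560 = 2307000/32560 = 70.85 mg/L.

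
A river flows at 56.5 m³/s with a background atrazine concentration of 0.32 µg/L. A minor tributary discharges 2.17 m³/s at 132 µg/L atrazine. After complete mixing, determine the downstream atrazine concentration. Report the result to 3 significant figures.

5.19 µg/L

Flow-weighted average: C = (56.50·0.3200 + 2.170·132.0) / 58.67 = 304.5/58.67 = 5.190 µg/L.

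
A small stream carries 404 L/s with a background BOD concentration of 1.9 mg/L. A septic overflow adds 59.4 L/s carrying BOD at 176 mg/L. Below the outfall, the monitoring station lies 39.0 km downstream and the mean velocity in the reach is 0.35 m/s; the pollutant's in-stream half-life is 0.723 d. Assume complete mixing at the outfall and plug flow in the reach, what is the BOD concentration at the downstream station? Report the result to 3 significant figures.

Mass balance: C = (404.0·1.900 + 59.40·176.0) / 463.4 = 11220/463.4 = 24.22 mg/L.
Travel time t = 39.0·1000 / 0.35 = 111400 s = 30.95 h.
Half-life 0.723 d → k = ln 2 / 0.723 = 0.9587 d⁻¹.
First-order decay: C = 24.22·exp(−k·t) = 24.22·0.2904 = 7.033 mg/L.

7.03 mg/L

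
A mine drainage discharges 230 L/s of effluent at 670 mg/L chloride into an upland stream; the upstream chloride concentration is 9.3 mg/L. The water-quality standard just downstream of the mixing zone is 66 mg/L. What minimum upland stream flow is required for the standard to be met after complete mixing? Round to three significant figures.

2450 L/s

Set C_mix = 66: (Q·9.300 + 230.0·670.0) / (Q + 230.0) = 66
→ Q = 230.0·(670.0 − 66)/(66 − 9.300) = 2450 L/s.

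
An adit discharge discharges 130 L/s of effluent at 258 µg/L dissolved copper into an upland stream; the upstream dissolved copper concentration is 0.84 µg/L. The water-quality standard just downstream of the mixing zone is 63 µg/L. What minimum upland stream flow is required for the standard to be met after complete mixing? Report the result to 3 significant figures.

408 L/s

Set C_mix = 63: (Q·0.8400 + 130.0·258.0) / (Q + 130.0) = 63
→ Q = 130.0·(258.0 − 63)/(63 − 0.8400) = 407.8 L/s.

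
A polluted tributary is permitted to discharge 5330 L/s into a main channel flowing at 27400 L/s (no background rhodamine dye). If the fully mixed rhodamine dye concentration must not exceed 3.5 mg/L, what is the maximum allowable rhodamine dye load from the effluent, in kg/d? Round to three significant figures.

Mass balance at the limit: 27400·0 + 5330·Cₑ = 32730·3.5 → Cₑ = 21.49 mg/L.
5330 L/s = 5.330 m³/s. Load = 5.330 m³/s × 21.49 g/m³ × 86 400 s/d = 9898 kg/d.

9900 kg/d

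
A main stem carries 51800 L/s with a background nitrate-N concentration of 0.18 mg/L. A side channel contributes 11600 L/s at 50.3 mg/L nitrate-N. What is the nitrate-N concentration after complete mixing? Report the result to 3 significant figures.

9.35 mg/L

Conservation of mass: C = (51800·0.1800 + 11600·50.30) / 63400 = 592800/63400 = 9.350 mg/L.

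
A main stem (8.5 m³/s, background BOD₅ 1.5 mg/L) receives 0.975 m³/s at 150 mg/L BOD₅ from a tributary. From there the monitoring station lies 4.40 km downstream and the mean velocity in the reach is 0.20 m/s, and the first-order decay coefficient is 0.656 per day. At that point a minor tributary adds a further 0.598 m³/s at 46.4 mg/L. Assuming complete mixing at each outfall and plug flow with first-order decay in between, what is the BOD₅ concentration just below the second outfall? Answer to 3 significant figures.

Conservation of mass: C = (8.500·1.500 + 0.9750·150.0) / 9.475 = 159.0/9.475 = 16.78 mg/L; combined flow 9.475 m³/s.
Travel time t = 4.40·1000 / 0.20 = 22000 s = 6.111 h.
Applying C = C₀e^(−kt): 16.78 × 0.8462 = 14.20 mg/L.
Second outfall: C = (9.475·14.20 + 0.5980·46.40)/10.07 = 16.11 mg/L.

16.1 mg/L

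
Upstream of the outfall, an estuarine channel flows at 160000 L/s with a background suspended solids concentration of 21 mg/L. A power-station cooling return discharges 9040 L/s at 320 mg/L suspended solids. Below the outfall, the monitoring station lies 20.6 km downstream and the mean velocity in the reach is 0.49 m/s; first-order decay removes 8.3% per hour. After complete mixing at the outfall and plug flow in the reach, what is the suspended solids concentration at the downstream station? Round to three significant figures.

Conservation of mass: C = (160000·21.00 + 9040·320.0) / 169000 = 6253000/169000 = 36.99 mg/L.
Travel time t = 20.6·1000 / 0.49 = 42040 s = 11.68 h.
8.3%/h lost → k = −ln(1 − 0.083) = 0.08665 h⁻¹.
Decay over the reach: 36.99·exp(−kt) = 36.99·0.3635 = 13.45 mg/L.

13.4 mg/L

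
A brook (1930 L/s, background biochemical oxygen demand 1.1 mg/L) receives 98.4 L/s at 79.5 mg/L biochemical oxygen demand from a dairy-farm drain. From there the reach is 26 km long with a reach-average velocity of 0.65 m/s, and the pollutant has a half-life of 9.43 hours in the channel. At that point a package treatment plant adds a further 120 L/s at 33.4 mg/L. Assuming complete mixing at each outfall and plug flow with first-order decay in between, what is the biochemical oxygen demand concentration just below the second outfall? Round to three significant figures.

3.91 mg/L

Mixed concentration C = ΣQC/ΣQ = (1930·1.100 + 98.40·79.50) / 2028 = 9946/2028 = 4.903 mg/L; combined flow 2028 L/s.
Travel time t = 26·1000 / 0.65 = 40000 s = 11.11 h.
Half-life 9.43 h → k = ln 2 / 9.43 = 0.07350 h⁻¹ = 1.764 d⁻¹.
Applying C = C₀e^(−kt): 4.903 × 0.4419 = 2.167 mg/L.
At the second outfall, C = (2028·2.167 + 120.0·33.40) / (2028 + 120.0) = 3.911 mg/L.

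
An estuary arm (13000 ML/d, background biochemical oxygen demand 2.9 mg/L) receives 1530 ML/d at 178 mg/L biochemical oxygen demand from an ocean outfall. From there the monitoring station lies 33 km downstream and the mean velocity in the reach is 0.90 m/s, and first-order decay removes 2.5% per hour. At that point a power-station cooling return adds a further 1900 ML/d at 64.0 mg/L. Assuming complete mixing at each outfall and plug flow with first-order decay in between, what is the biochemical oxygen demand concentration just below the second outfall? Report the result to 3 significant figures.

Mass balance: C = (13000·2.900 + 1530·178.0) / 14530 = 310000/14530 = 21.34 mg/L; combined flow 14530 ML/d.
Travel time t = 33·1000 / 0.90 = 36670 s = 10.19 h.
2.5%/h lost → k = −ln(1 − 0.025) = 0.02532 h⁻¹.
First-order decay: C = 21.34·exp(−k·t) = 21.34·0.7727 = 16.49 mg/L.
Second outfall: C = (14530·16.49 + 1900·64.00)/16430 = 21.98 mg/L.

22.0 mg/L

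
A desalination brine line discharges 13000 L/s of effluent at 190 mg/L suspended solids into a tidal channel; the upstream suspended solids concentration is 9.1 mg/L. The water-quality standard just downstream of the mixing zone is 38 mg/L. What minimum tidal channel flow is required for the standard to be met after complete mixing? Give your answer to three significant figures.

68400 L/s

Set C_mix = 38: (Q·9.100 + 13000·190.0) / (Q + 13000) = 38
→ Q = 13000·(190.0 − 38)/(38 − 9.100) = 68370 L/s.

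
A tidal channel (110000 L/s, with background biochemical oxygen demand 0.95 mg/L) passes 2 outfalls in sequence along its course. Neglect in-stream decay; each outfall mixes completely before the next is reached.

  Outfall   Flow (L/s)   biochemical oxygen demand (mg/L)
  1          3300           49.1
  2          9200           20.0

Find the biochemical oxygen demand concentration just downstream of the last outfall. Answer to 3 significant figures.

3.68 mg/L

Outfall 1: combined Q = 113300 L/s; C = (110000·0.9500 + 3300·49.10)/113300 = 2.352 mg/L.
Outfall 2: combined Q = 122500 L/s; C = (113300·2.352 + 9200·20.00)/122500 = 3.678 mg/L.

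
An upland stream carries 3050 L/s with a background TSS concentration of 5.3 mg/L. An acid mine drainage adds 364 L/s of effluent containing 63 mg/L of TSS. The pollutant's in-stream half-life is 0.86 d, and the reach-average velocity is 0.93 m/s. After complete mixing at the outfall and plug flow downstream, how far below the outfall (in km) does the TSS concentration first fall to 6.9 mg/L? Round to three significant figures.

Mass balance: C = (3050·5.300 + 364.0·63.00) / 3414 = 39100/3414 = 11.45 mg/L.
Half-life 0.86 d → k = ln 2 / 0.86 = 0.8060 d⁻¹.
Set 11.45·exp(−k·t) = 6.9 → t = ln(11.45/6.9)/k = 54310 s = 15.09 h.
Distance = v·t = 0.93·54310 = 50510 m = 50.51 km.

50.5 km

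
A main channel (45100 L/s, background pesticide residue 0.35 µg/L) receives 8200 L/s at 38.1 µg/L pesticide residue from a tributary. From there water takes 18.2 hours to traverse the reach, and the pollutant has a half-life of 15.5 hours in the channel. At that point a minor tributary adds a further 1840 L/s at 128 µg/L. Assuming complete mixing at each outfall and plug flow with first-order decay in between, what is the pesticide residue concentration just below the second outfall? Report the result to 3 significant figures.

After mixing, C = (45100·0.3500 + 8200·38.10) / 53300 = 328200/53300 = 6.158 µg/L; combined flow 53300 L/s.
Half-life 15.5 h → k = ln 2 / 15.5 = 0.04472 h⁻¹ = 1.073 d⁻¹.
After decay, C = 6.158 × e^(−kt) = 6.158 × 0.4431 = 2.729 µg/L.
Second outfall: C = (53300·2.729 + 1840·128.0)/55140 = 6.909 µg/L.

6.91 µg/L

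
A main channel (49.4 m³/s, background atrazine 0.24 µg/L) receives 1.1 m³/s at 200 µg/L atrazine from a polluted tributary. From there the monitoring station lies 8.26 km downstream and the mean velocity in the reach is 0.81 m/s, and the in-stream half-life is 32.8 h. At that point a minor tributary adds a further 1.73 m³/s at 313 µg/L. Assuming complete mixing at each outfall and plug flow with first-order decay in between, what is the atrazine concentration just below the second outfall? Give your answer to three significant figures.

14.5 µg/L

Flow-weighted average: C = (49.40·0.2400 + 1.100·200.0) / 50.50 = 231.9/50.50 = 4.591 µg/L; combined flow 50.50 m³/s.
Travel time t = 8.26·1000 / 0.81 = 10200 s = 2.833 h.
Half-life 32.8 h → k = ln 2 / 32.8 = 0.02113 h⁻¹ = 0.5072 d⁻¹.
First-order decay: C = 4.591·exp(−k·t) = 4.591·0.9419 = 4.324 µg/L.
At the second outfall, C = (50.50·4.324 + 1.730·313.0) / (50.50 + 1.730) = 14.55 µg/L.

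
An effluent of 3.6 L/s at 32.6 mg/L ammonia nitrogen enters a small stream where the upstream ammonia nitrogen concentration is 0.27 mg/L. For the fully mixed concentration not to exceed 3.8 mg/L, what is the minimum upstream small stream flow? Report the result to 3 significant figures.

Set C_mix = 3.8: (Q·0.2700 + 3.600·32.60) / (Q + 3.600) = 3.8
→ Q = 3.600·(32.60 − 3.8)/(3.8 − 0.2700) = 29.37 L/s.

29.4 L/s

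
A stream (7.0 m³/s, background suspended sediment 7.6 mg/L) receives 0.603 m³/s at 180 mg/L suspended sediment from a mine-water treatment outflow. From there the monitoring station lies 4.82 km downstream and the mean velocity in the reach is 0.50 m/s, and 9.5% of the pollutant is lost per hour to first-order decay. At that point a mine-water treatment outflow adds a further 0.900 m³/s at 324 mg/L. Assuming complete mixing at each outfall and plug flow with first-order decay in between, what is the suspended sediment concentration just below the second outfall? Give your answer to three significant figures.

After mixing, C = (7.000·7.600 + 0.6030·180.0) / 7.603 = 161.7/7.603 = 21.27 mg/L; combined flow 7.603 m³/s.
Travel time t = 4.82·1000 / 0.50 = 9640 s = 2.678 h.
9.5%/h lost → k = −ln(1 − 0.095) = 0.09982 h⁻¹.
First-order decay: C = 21.27·exp(−k·t) = 21.27·0.7654 = 16.28 mg/L.
At the second outfall, C = (7.603·16.28 + 0.9000·324.0) / (7.603 + 0.9000) = 48.85 mg/L.

48.9 mg/L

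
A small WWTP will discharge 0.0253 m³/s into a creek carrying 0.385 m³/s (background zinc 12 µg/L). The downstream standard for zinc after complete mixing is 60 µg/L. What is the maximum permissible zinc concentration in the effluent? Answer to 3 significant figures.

790 µg/L

At the limit, (Qr·Cr + Qe·Cₑ)/(Qr + Qe) = 60:
Cₑ = (0.4103·60 − 0.3850·12.00) / 0.02530 = 790.4 µg/L.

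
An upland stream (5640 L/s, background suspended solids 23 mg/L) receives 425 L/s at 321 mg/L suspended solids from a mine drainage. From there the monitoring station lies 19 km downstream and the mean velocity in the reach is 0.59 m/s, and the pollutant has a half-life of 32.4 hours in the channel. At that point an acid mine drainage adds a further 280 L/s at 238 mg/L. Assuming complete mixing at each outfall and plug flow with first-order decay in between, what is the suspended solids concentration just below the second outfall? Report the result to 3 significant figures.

45.1 mg/L

After mixing, C = (5640·23.00 + 425.0·321.0) / 6065 = 266100/6065 = 43.88 mg/L; combined flow 6065 L/s.
Travel time t = 19·1000 / 0.59 = 32200 s = 8.945 h.
Half-life 32.4 h → k = ln 2 / 32.4 = 0.02139 h⁻¹ = 0.5134 d⁻¹.
First-order decay: C = 43.88·exp(−k·t) = 43.88·0.8258 = 36.24 mg/L.
Second outfall: C = (6065·36.24 + 280.0·238.0)/6345 = 45.14 mg/L.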